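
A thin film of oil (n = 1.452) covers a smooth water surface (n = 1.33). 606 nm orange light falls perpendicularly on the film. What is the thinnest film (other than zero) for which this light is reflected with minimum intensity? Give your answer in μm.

Ray reflecting at the top interface goes from n = 1.0 toward n = 1.452: a half-wave phase shift.
Ray reflecting at the bottom interface goes from n = 1.452 toward n = 1.33: no phase shift.
Exactly one π shift → a net half-wave offset.
With one net inversion, destructive interference in reflection requires 2 n t = m λ.
Minimum nonzero at m = 1: t = λ / (2 n) = 606 / (2 × 1.452) = 209 nm.

0.209 μm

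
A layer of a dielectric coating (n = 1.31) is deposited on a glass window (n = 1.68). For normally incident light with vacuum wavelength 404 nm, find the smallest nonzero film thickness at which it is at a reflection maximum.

Ray reflecting at the top interface goes from n = 1.0 toward n = 1.31: a half-wave phase shift.
At the lower boundary (n = 1.31 to n = 1.68) the reflected ray undergoes a half-wave phase shift.
Net: no relative phase inversion (both shifts match).
With no net inversion, constructive interference in reflection requires 2 n t = m λ.
Minimum nonzero at m = 1: t = λ / (2 n) = 404 / (2 × 1.31) = 154 nm.

154 nm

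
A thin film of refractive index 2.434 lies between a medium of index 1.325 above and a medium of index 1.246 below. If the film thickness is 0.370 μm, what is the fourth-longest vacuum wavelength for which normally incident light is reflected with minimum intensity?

At the upper boundary (n = 1.325 to n = 2.434) the reflected ray undergoes a half-wave phase shift.
At the lower boundary (n = 2.434 to n = 1.246) the reflected ray undergoes no phase shift.
The two reflections differ by half a wavelength.
So the condition for destructive reflection is 2 n t = m λ.
λ = 2 n t / m. The fourth-longest wavelength is m = 4: λ = 2 × 2.434 × 370 / 4.00 = 450 nm.

450 nm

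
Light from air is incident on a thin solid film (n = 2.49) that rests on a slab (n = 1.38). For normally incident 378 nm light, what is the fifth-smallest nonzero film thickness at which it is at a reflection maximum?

Ray reflecting at the top interface goes from n = 1.0 toward n = 2.49: a half-wave phase shift.
Bottom surface (2.49 → 1.38): reflection off a lower-index medium gives no phase shift.
The two reflections differ by half a wavelength.
For bright reflection here: 2 n t = (m + ½) λ.
The fifth-smallest nonzero thickness corresponds to m = 4: t = (m + ½) λ / (2 n) = 4.50 × 378 / (2 × 2.49) = 342 nm.

342 nm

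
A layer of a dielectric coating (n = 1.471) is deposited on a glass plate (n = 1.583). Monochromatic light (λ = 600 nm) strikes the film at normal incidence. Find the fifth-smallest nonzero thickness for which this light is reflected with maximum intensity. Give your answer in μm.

1.02 μm

Ray reflecting at the top interface goes from n = 1.0 toward n = 1.471: a half-wave phase shift.
At the lower boundary (n = 1.471 to n = 1.583) the reflected ray undergoes a half-wave phase shift.
The two reflections carry the same phase change, so no net offset.
For maximum reflection here: 2 n t = m λ.
The fifth-smallest nonzero thickness corresponds to m = 5: t = m λ / (2 n) = 5.00 × 600 / (2 × 1.471) = 1020 nm.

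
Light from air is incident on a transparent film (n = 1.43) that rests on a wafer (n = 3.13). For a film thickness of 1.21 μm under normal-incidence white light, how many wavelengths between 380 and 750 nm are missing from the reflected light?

4

Ray reflecting at the top interface goes from n = 1.0 toward n = 1.43: a half-wave phase shift.
Ray reflecting at the bottom interface goes from n = 1.43 toward n = 3.13: a half-wave phase shift.
Zero or two π shifts → no net half-wave offset.
So the condition for destructive reflection is 2 n t = (m + ½) λ.
λ = 2 n t / (m + ½) = 3461 / (m + ½) nm.
m=4: 769 nm (IR); m=5: 629 nm (visible); m=6: 532 nm (visible); m=7: 461 nm (visible); m=8: 407 nm (visible); m=9: 364 nm (UV).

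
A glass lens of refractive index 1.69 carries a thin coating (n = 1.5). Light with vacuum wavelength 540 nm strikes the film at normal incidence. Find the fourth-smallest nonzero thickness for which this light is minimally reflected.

630 nm

At the upper boundary (n = 1.0 to n = 1.5) the reflected ray undergoes a half-wave phase shift.
At the lower boundary (n = 1.5 to n = 1.69) the reflected ray undergoes a half-wave phase shift.
Net: no relative phase inversion (both shifts match).
For dark reflection here: 2 n t = (m + ½) λ.
The fourth-smallest nonzero thickness corresponds to m = 3: t = (m + ½) λ / (2 n) = 3.50 × 540 / (2 × 1.5) = 630 nm.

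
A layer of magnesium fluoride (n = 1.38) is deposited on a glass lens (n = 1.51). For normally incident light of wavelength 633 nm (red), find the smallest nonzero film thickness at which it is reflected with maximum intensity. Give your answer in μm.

0.229 μm

Ray reflecting at the top interface goes from n = 1.0 toward n = 1.38: a half-wave phase shift.
Ray reflecting at the bottom interface goes from n = 1.38 toward n = 1.51: a half-wave phase shift.
Zero or two π shifts → no net half-wave offset.
For maximum reflection here: 2 n t = m λ.
Minimum nonzero at m = 1: t = λ / (2 n) = 633 / (2 × 1.38) = 229 nm.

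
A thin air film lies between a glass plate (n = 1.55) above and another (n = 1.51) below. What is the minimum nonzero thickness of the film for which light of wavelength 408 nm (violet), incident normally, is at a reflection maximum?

Top surface (1.55 → 1.0): reflection off a lower-index medium gives no phase shift.
At the lower boundary (n = 1.0 to n = 1.51) the reflected ray undergoes a half-wave phase shift.
The two reflections differ by half a wavelength.
So the condition for constructive reflection is 2 n t = (m + ½) λ.
Minimum at m = 0: t = λ / (4 n) = 408 / (4 × 1.0) = 102 nm.

102 nm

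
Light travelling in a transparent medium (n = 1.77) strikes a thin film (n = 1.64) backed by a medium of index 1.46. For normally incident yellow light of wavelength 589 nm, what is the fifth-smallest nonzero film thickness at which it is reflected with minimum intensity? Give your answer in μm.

Ray reflecting at the top interface goes from n = 1.77 toward n = 1.64: no phase shift.
At the lower boundary (n = 1.64 to n = 1.46) the reflected ray undergoes no phase shift.
Zero or two π shifts → no net half-wave offset.
With no net inversion, destructive interference in reflection requires 2 n t = (m + ½) λ.
The fifth-smallest nonzero thickness corresponds to m = 4: t = (m + ½) λ / (2 n) = 4.50 × 589 / (2 × 1.64) = 808 nm.

0.808 μm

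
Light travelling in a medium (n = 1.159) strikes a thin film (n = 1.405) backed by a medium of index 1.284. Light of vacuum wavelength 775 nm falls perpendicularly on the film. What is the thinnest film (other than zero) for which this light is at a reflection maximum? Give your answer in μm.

0.138 μm

Ray reflecting at the top interface goes from n = 1.159 toward n = 1.405: a half-wave phase shift.
At the lower boundary (n = 1.405 to n = 1.284) the reflected ray undergoes no phase shift.
Exactly one π shift → a net half-wave offset.
So the condition for constructive reflection is 2 n t = (m + ½) λ.
Minimum at m = 0: t = λ / (4 n) = 775 / (4 × 1.405) = 138 nm.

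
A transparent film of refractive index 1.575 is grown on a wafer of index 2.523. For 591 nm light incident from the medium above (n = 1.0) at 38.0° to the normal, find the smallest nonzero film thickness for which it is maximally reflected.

204 nm

Ray reflecting at the top interface goes from n = 1.0 toward n = 1.575: a half-wave phase shift.
Ray reflecting at the bottom interface goes from n = 1.575 toward n = 2.523: a half-wave phase shift.
Net: no relative phase inversion (both shifts match).
So the condition for constructive reflection is 2 n t cos θ_r = m λ.
Snell's law: 1.0 sin 38.0° = 1.575 sin θ_r → sin θ_r = 0.391, cos θ_r = 0.920.
Minimum nonzero at m = 1: t = λ / (2 n cos θ_r) = 591 / (2 × 1.575 × 0.920) = 204 nm.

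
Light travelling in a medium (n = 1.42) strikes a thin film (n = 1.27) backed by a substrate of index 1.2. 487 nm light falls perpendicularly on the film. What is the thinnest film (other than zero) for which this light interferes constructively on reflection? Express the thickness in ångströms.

Ray reflecting at the top interface goes from n = 1.42 toward n = 1.27: no phase shift.
At the lower boundary (n = 1.27 to n = 1.2) the reflected ray undergoes no phase shift.
Net: no relative phase inversion (both shifts match).
For bright reflection here: 2 n t = m λ.
Minimum nonzero at m = 1: t = λ / (2 n) = 487 / (2 × 1.27) = 192 nm.

1917 Å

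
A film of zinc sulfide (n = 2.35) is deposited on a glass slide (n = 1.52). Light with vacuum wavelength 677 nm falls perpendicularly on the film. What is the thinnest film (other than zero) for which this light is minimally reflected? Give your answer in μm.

At the upper boundary (n = 1.0 to n = 2.35) the reflected ray undergoes a half-wave phase shift.
At the lower boundary (n = 2.35 to n = 1.52) the reflected ray undergoes no phase shift.
Exactly one π shift → a net half-wave offset.
So the condition for destructive reflection is 2 n t = m λ.
Minimum nonzero at m = 1: t = λ / (2 n) = 677 / (2 × 2.35) = 144 nm.

0.144 μm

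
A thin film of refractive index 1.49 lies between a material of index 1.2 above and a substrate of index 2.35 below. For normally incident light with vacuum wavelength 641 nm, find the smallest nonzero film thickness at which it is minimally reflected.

Top surface (1.2 → 1.49): reflection off a higher-index medium gives a half-wave phase shift.
At the lower boundary (n = 1.49 to n = 2.35) the reflected ray undergoes a half-wave phase shift.
Net: no relative phase inversion (both shifts match).
So the condition for destructive reflection is 2 n t = (m + ½) λ.
Minimum at m = 0: t = λ / (4 n) = 641 / (4 × 1.49) = 108 nm.

108 nm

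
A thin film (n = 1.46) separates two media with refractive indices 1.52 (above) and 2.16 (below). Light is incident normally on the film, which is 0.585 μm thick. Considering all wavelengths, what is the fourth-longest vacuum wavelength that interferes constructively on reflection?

Top surface (1.52 → 1.46): reflection off a lower-index medium gives no phase shift.
Bottom surface (1.46 → 2.16): reflection off a higher-index medium gives a half-wave phase shift.
Exactly one π shift → a net half-wave offset.
With one net inversion, constructive interference in reflection requires 2 n t = (m + ½) λ.
λ = 2 n t / (m + ½). The fourth-longest wavelength is m = 3: λ = 2 × 1.46 × 585 / 3.50 = 488 nm.

488 nm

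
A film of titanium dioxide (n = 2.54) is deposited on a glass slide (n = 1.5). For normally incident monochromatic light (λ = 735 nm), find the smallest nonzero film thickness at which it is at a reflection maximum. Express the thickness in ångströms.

Ray reflecting at the top interface goes from n = 1.0 toward n = 2.54: a half-wave phase shift.
Bottom surface (2.54 → 1.5): reflection off a lower-index medium gives no phase shift.
Net: one phase inversion between the two reflected rays.
With one net inversion, constructive interference in reflection requires 2 n t = (m + ½) λ.
Minimum at m = 0: t = λ / (4 n) = 735 / (4 × 2.54) = 72.3 nm.

723 Å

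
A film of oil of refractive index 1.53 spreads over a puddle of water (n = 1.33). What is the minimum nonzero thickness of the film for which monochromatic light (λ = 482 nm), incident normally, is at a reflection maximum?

Top surface (1.0 → 1.53): reflection off a higher-index medium gives a half-wave phase shift.
At the lower boundary (n = 1.53 to n = 1.33) the reflected ray undergoes no phase shift.
Net: one phase inversion between the two reflected rays.
With one net inversion, constructive interference in reflection requires 2 n t = (m + ½) λ.
Minimum at m = 0: t = λ / (4 n) = 482 / (4 × 1.53) = 78.8 nm.

78.8 nm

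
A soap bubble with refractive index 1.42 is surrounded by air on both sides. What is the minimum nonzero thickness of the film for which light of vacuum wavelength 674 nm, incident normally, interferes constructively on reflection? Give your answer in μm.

Ray reflecting at the top interface goes from n = 1.0 toward n = 1.42: a half-wave phase shift.
At the lower boundary (n = 1.42 to n = 1.0) the reflected ray undergoes no phase shift.
The two reflections differ by half a wavelength.
For maximum reflection here: 2 n t = (m + ½) λ.
Minimum at m = 0: t = λ / (4 n) = 674 / (4 × 1.42) = 119 nm.

0.119 μm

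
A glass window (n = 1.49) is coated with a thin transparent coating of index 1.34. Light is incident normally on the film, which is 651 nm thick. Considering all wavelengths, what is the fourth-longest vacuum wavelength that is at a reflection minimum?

Ray reflecting at the top interface goes from n = 1.0 toward n = 1.34: a half-wave phase shift.
Bottom surface (1.34 → 1.49): reflection off a higher-index medium gives a half-wave phase shift.
Net: no relative phase inversion (both shifts match).
So the condition for destructive reflection is 2 n t = (m + ½) λ.
λ = 2 n t / (m + ½). The fourth-longest wavelength is m = 3: λ = 2 × 1.34 × 651 / 3.50 = 498 nm.

498 nm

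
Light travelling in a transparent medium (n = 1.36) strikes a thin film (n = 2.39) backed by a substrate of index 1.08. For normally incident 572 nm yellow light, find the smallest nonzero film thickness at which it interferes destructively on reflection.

120 nm

At the upper boundary (n = 1.36 to n = 2.39) the reflected ray undergoes a half-wave phase shift.
Ray reflecting at the bottom interface goes from n = 2.39 toward n = 1.08: no phase shift.
The two reflections differ by half a wavelength.
For weak reflection here: 2 n t = m λ.
Minimum nonzero at m = 1: t = λ / (2 n) = 572 / (2 × 2.39) = 120 nm.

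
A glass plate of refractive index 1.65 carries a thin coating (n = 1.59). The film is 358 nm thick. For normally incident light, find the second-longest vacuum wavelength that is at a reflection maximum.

Ray reflecting at the top interface goes from n = 1.0 toward n = 1.59: a half-wave phase shift.
Ray reflecting at the bottom interface goes from n = 1.59 toward n = 1.65: a half-wave phase shift.
The two reflections carry the same phase change, so no net offset.
With no net inversion, constructive interference in reflection requires 2 n t = m λ.
λ = 2 n t / m. The second-longest wavelength is m = 2: λ = 2 × 1.59 × 358 / 2.00 = 569 nm.

569 nm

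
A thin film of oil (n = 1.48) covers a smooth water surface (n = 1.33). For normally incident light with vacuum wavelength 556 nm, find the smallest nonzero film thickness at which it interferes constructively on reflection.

Ray reflecting at the top interface goes from n = 1.0 toward n = 1.48: a half-wave phase shift.
At the lower boundary (n = 1.48 to n = 1.33) the reflected ray undergoes no phase shift.
Exactly one π shift → a net half-wave offset.
So the condition for constructive reflection is 2 n t = (m + ½) λ.
Minimum at m = 0: t = λ / (4 n) = 556 / (4 × 1.48) = 93.9 nm.

93.9 nm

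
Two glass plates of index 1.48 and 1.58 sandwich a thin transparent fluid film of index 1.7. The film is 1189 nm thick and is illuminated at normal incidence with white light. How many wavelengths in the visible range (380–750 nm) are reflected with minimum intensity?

5

At the upper boundary (n = 1.48 to n = 1.7) the reflected ray undergoes a half-wave phase shift.
At the lower boundary (n = 1.7 to n = 1.58) the reflected ray undergoes no phase shift.
Net: one phase inversion between the two reflected rays.
With one net inversion, destructive interference in reflection requires 2 n t = m λ.
λ = 2 n t / m = 4043 / m nm.
m=5: 809 nm (IR); m=6: 674 nm (visible); m=7: 578 nm (visible); m=8: 505 nm (visible); m=9: 449 nm (visible); m=10: 404 nm (visible); m=11: 368 nm (UV).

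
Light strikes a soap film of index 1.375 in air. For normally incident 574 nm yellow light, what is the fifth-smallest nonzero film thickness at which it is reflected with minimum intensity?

Ray reflecting at the top interface goes from n = 1.0 toward n = 1.375: a half-wave phase shift.
Bottom surface (1.375 → 1.0): reflection off a lower-index medium gives no phase shift.
The two reflections differ by half a wavelength.
For minimum reflection here: 2 n t = m λ.
The fifth-smallest nonzero thickness corresponds to m = 5: t = m λ / (2 n) = 5.00 × 574 / (2 × 1.375) = 1044 nm.

1044 nm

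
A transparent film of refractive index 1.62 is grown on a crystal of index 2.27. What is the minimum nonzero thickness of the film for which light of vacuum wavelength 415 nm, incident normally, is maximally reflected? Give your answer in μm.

At the upper boundary (n = 1.0 to n = 1.62) the reflected ray undergoes a half-wave phase shift.
Ray reflecting at the bottom interface goes from n = 1.62 toward n = 2.27: a half-wave phase shift.
Zero or two π shifts → no net half-wave offset.
With no net inversion, constructive interference in reflection requires 2 n t = m λ.
Minimum nonzero at m = 1: t = λ / (2 n) = 415 / (2 × 1.62) = 128 nm.

0.128 μm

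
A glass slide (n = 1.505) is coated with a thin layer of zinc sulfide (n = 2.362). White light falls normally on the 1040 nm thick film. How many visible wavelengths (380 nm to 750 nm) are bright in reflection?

At the upper boundary (n = 1.0 to n = 2.362) the reflected ray undergoes a half-wave phase shift.
Ray reflecting at the bottom interface goes from n = 2.362 toward n = 1.505: no phase shift.
Exactly one π shift → a net half-wave offset.
So the condition for constructive reflection is 2 n t = (m + ½) λ.
λ = 2 n t / (m + ½) = 4913 / (m + ½) nm.
m=6: 756 nm (IR); m=7: 655 nm (visible); m=8: 578 nm (visible); m=9: 517 nm (visible); m=10: 468 nm (visible); m=11: 427 nm (visible); m=12: 393 nm (visible); m=13: 364 nm (UV).

6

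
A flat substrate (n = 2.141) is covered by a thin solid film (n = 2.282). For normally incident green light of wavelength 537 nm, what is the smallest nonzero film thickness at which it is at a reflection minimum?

At the upper boundary (n = 1.0 to n = 2.282) the reflected ray undergoes a half-wave phase shift.
Ray reflecting at the bottom interface goes from n = 2.282 toward n = 2.141: no phase shift.
Net: one phase inversion between the two reflected rays.
For weak reflection here: 2 n t = m λ.
The smallest nonzero thickness corresponds to m = 1: t = m λ / (2 n) = 1.00 × 537 / (2 × 2.282) = 118 nm.

118 nm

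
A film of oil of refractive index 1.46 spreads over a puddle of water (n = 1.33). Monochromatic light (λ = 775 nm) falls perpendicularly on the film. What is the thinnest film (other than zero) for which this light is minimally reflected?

265 nm

At the upper boundary (n = 1.0 to n = 1.46) the reflected ray undergoes a half-wave phase shift.
Bottom surface (1.46 → 1.33): reflection off a lower-index medium gives no phase shift.
Net: one phase inversion between the two reflected rays.
For weak reflection here: 2 n t = m λ.
Minimum nonzero at m = 1: t = λ / (2 n) = 775 / (2 × 1.46) = 265 nm.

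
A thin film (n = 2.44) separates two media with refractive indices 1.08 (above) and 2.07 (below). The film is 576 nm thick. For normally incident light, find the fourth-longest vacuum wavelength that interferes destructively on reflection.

At the upper boundary (n = 1.08 to n = 2.44) the reflected ray undergoes a half-wave phase shift.
At the lower boundary (n = 2.44 to n = 2.07) the reflected ray undergoes no phase shift.
Net: one phase inversion between the two reflected rays.
For dark reflection here: 2 n t = m λ.
λ = 2 n t / m. The fourth-longest wavelength is m = 4: λ = 2 × 2.44 × 576 / 4.00 = 703 nm.

703 nm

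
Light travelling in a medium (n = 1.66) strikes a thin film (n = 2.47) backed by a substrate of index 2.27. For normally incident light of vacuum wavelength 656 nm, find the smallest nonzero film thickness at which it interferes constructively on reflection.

66.4 nm

Top surface (1.66 → 2.47): reflection off a higher-index medium gives a half-wave phase shift.
Ray reflecting at the bottom interface goes from n = 2.47 toward n = 2.27: no phase shift.
Exactly one π shift → a net half-wave offset.
So the condition for constructive reflection is 2 n t = (m + ½) λ.
Minimum at m = 0: t = λ / (4 n) = 656 / (4 × 2.47) = 66.4 nm.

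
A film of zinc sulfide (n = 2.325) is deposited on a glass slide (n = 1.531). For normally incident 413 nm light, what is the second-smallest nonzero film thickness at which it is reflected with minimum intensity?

178 nm

At the upper boundary (n = 1.0 to n = 2.325) the reflected ray undergoes a half-wave phase shift.
At the lower boundary (n = 2.325 to n = 1.531) the reflected ray undergoes no phase shift.
Exactly one π shift → a net half-wave offset.
With one net inversion, destructive interference in reflection requires 2 n t = m λ.
The second-smallest nonzero thickness corresponds to m = 2: t = m λ / (2 n) = 2.00 × 413 / (2 × 2.325) = 178 nm.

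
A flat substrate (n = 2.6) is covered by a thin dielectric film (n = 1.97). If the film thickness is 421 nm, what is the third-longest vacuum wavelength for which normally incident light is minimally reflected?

At the upper boundary (n = 1.0 to n = 1.97) the reflected ray undergoes a half-wave phase shift.
Bottom surface (1.97 → 2.6): reflection off a higher-index medium gives a half-wave phase shift.
The two reflections carry the same phase change, so no net offset.
With no net inversion, destructive interference in reflection requires 2 n t = (m + ½) λ.
λ = 2 n t / (m + ½). The third-longest wavelength is m = 2: λ = 2 × 1.97 × 421 / 2.50 = 663 nm.

663 nm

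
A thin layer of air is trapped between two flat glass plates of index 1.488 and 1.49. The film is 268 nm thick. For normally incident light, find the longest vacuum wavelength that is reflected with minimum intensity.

536 nm

At the upper boundary (n = 1.488 to n = 1.0) the reflected ray undergoes no phase shift.
At the lower boundary (n = 1.0 to n = 1.49) the reflected ray undergoes a half-wave phase shift.
The two reflections differ by half a wavelength.
With one net inversion, destructive interference in reflection requires 2 n t = m λ.
λ = 2 n t / m. The longest wavelength is m = 1: λ = 2 × 1.0 × 268 / 1.00 = 536 nm.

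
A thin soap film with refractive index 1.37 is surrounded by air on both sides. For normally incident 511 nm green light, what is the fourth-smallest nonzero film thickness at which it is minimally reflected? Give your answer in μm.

0.746 μm

Ray reflecting at the top interface goes from n = 1.0 toward n = 1.37: a half-wave phase shift.
At the lower boundary (n = 1.37 to n = 1.0) the reflected ray undergoes no phase shift.
Exactly one π shift → a net half-wave offset.
So the condition for destructive reflection is 2 n t = m λ.
The fourth-smallest nonzero thickness corresponds to m = 4: t = m λ / (2 n) = 4.00 × 511 / (2 × 1.37) = 746 nm.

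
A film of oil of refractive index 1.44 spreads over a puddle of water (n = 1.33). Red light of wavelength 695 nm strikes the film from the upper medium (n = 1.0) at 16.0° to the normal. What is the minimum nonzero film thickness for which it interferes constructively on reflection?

Top surface (1.0 → 1.44): reflection off a higher-index medium gives a half-wave phase shift.
Bottom surface (1.44 → 1.33): reflection off a lower-index medium gives no phase shift.
Exactly one π shift → a net half-wave offset.
With one net inversion, constructive interference in reflection requires 2 n t cos θ_r = (m + ½) λ.
Snell's law: 1.0 sin 16.0° = 1.44 sin θ_r → sin θ_r = 0.191, cos θ_r = 0.982.
Minimum at m = 0: t = λ / (4 n cos θ_r) = 695 / (4 × 1.44 × 0.982) = 123 nm.

123 nm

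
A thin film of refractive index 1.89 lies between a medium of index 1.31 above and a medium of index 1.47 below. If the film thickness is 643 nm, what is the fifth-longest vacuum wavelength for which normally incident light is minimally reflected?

486 nm

At the upper boundary (n = 1.31 to n = 1.89) the reflected ray undergoes a half-wave phase shift.
At the lower boundary (n = 1.89 to n = 1.47) the reflected ray undergoes no phase shift.
The two reflections differ by half a wavelength.
For weak reflection here: 2 n t = m λ.
λ = 2 n t / m. The fifth-longest wavelength is m = 5: λ = 2 × 1.89 × 643 / 5.00 = 486 nm.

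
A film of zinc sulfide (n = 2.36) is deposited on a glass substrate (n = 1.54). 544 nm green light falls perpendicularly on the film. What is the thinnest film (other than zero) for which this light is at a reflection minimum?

115 nm

Top surface (1.0 → 2.36): reflection off a higher-index medium gives a half-wave phase shift.
Ray reflecting at the bottom interface goes from n = 2.36 toward n = 1.54: no phase shift.
Exactly one π shift → a net half-wave offset.
For weak reflection here: 2 n t = m λ.
Minimum nonzero at m = 1: t = λ / (2 n) = 544 / (2 × 2.36) = 115 nm.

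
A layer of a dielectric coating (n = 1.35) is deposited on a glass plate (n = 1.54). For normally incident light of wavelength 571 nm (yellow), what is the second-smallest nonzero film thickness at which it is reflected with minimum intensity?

Top surface (1.0 → 1.35): reflection off a higher-index medium gives a half-wave phase shift.
Bottom surface (1.35 → 1.54): reflection off a higher-index medium gives a half-wave phase shift.
Net: no relative phase inversion (both shifts match).
With no net inversion, destructive interference in reflection requires 2 n t = (m + ½) λ.
The second-smallest nonzero thickness corresponds to m = 1: t = (m + ½) λ / (2 n) = 1.50 × 571 / (2 × 1.35) = 317 nm.

317 nm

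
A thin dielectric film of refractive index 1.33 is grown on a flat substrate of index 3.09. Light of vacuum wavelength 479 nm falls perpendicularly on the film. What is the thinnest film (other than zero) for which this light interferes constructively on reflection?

180 nm

Ray reflecting at the top interface goes from n = 1.0 toward n = 1.33: a half-wave phase shift.
At the lower boundary (n = 1.33 to n = 3.09) the reflected ray undergoes a half-wave phase shift.
The two reflections carry the same phase change, so no net offset.
For maximum reflection here: 2 n t = m λ.
Minimum nonzero at m = 1: t = λ / (2 n) = 479 / (2 × 1.33) = 180 nm.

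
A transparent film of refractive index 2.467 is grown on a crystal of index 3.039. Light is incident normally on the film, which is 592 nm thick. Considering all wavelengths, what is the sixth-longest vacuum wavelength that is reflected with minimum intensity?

At the upper boundary (n = 1.0 to n = 2.467) the reflected ray undergoes a half-wave phase shift.
At the lower boundary (n = 2.467 to n = 3.039) the reflected ray undergoes a half-wave phase shift.
Net: no relative phase inversion (both shifts match).
For dark reflection here: 2 n t = (m + ½) λ.
λ = 2 n t / (m + ½). The sixth-longest wavelength is m = 5: λ = 2 × 2.467 × 592 / 5.50 = 531 nm.

531 nm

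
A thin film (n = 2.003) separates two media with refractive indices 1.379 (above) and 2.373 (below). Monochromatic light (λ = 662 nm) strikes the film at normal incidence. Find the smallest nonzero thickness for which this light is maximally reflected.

165 nm

Top surface (1.379 → 2.003): reflection off a higher-index medium gives a half-wave phase shift.
Bottom surface (2.003 → 2.373): reflection off a higher-index medium gives a half-wave phase shift.
The two reflections carry the same phase change, so no net offset.
So the condition for constructive reflection is 2 n t = m λ.
The smallest nonzero thickness corresponds to m = 1: t = m λ / (2 n) = 1.00 × 662 / (2 × 2.003) = 165 nm.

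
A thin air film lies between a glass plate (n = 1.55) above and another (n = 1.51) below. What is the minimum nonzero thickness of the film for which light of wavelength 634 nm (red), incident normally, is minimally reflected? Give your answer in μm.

At the upper boundary (n = 1.55 to n = 1.0) the reflected ray undergoes no phase shift.
Bottom surface (1.0 → 1.51): reflection off a higher-index medium gives a half-wave phase shift.
Exactly one π shift → a net half-wave offset.
So the condition for destructive reflection is 2 n t = m λ.
Minimum nonzero at m = 1: t = λ / (2 n) = 634 / (2 × 1.0) = 317 nm.

0.317 μm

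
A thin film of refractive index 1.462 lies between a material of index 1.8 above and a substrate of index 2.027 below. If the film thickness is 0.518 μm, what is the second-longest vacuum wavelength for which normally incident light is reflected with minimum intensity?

757 nm

Ray reflecting at the top interface goes from n = 1.8 toward n = 1.462: no phase shift.
At the lower boundary (n = 1.462 to n = 2.027) the reflected ray undergoes a half-wave phase shift.
Net: one phase inversion between the two reflected rays.
So the condition for destructive reflection is 2 n t = m λ.
λ = 2 n t / m. The second-longest wavelength is m = 2: λ = 2 × 1.462 × 518 / 2.00 = 757 nm.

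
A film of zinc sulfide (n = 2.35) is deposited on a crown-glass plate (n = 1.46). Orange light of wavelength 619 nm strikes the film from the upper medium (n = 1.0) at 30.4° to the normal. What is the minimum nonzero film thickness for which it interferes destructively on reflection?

135 nm

Top surface (1.0 → 2.35): reflection off a higher-index medium gives a half-wave phase shift.
At the lower boundary (n = 2.35 to n = 1.46) the reflected ray undergoes no phase shift.
The two reflections differ by half a wavelength.
For minimum reflection here: 2 n t cos θ_r = m λ.
Snell's law: 1.0 sin 30.4° = 2.35 sin θ_r → sin θ_r = 0.215, cos θ_r = 0.977.
Minimum nonzero at m = 1: t = λ / (2 n cos θ_r) = 619 / (2 × 2.35 × 0.977) = 135 nm.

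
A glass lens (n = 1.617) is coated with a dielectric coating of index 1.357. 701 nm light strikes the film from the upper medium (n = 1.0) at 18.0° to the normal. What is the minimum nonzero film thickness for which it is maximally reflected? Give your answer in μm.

0.265 μm

Top surface (1.0 → 1.357): reflection off a higher-index medium gives a half-wave phase shift.
Bottom surface (1.357 → 1.617): reflection off a higher-index medium gives a half-wave phase shift.
Net: no relative phase inversion (both shifts match).
With no net inversion, constructive interference in reflection requires 2 n t cos θ_r = m λ.
Snell's law: 1.0 sin 18.0° = 1.357 sin θ_r → sin θ_r = 0.228, cos θ_r = 0.974.
Minimum nonzero at m = 1: t = λ / (2 n cos θ_r) = 701 / (2 × 1.357 × 0.974) = 265 nm.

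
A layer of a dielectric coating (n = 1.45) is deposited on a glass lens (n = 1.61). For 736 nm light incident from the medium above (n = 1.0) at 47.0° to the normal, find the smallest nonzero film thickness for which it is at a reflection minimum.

At the upper boundary (n = 1.0 to n = 1.45) the reflected ray undergoes a half-wave phase shift.
Ray reflecting at the bottom interface goes from n = 1.45 toward n = 1.61: a half-wave phase shift.
Net: no relative phase inversion (both shifts match).
For weak reflection here: 2 n t cos θ_r = (m + ½) λ.
Snell's law: 1.0 sin 47.0° = 1.45 sin θ_r → sin θ_r = 0.504, cos θ_r = 0.863.
Minimum at m = 0: t = λ / (4 n cos θ_r) = 736 / (4 × 1.45 × 0.863) = 147 nm.

147 nm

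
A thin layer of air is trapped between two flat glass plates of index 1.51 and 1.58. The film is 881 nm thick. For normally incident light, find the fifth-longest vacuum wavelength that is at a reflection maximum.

392 nm

Top surface (1.51 → 1.0): reflection off a lower-index medium gives no phase shift.
At the lower boundary (n = 1.0 to n = 1.58) the reflected ray undergoes a half-wave phase shift.
The two reflections differ by half a wavelength.
With one net inversion, constructive interference in reflection requires 2 n t = (m + ½) λ.
λ = 2 n t / (m + ½). The fifth-longest wavelength is m = 4: λ = 2 × 1.0 × 881 / 4.50 = 392 nm.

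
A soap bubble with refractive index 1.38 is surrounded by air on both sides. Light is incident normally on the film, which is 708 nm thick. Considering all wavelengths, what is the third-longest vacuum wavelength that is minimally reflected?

651 nm

Ray reflecting at the top interface goes from n = 1.0 toward n = 1.38: a half-wave phase shift.
Bottom surface (1.38 → 1.0): reflection off a lower-index medium gives no phase shift.
The two reflections differ by half a wavelength.
So the condition for destructive reflection is 2 n t = m λ.
λ = 2 n t / m. The third-longest wavelength is m = 3: λ = 2 × 1.38 × 708 / 3.00 = 651 nm.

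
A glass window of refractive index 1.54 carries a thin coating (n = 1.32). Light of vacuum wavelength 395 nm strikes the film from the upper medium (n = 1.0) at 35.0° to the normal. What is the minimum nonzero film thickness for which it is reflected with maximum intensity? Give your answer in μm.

Ray reflecting at the top interface goes from n = 1.0 toward n = 1.32: a half-wave phase shift.
At the lower boundary (n = 1.32 to n = 1.54) the reflected ray undergoes a half-wave phase shift.
The two reflections carry the same phase change, so no net offset.
For bright reflection here: 2 n t cos θ_r = m λ.
Snell's law: 1.0 sin 35.0° = 1.32 sin θ_r → sin θ_r = 0.435, cos θ_r = 0.901.
Minimum nonzero at m = 1: t = λ / (2 n cos θ_r) = 395 / (2 × 1.32 × 0.901) = 166 nm.

0.166 μm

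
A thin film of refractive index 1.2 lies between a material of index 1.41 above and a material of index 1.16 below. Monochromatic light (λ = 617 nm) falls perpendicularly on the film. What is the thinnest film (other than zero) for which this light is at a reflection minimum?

At the upper boundary (n = 1.41 to n = 1.2) the reflected ray undergoes no phase shift.
At the lower boundary (n = 1.2 to n = 1.16) the reflected ray undergoes no phase shift.
Zero or two π shifts → no net half-wave offset.
With no net inversion, destructive interference in reflection requires 2 n t = (m + ½) λ.
Minimum at m = 0: t = λ / (4 n) = 617 / (4 × 1.2) = 129 nm.

129 nm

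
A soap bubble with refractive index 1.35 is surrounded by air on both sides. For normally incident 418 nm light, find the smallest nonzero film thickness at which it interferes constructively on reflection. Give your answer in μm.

At the upper boundary (n = 1.0 to n = 1.35) the reflected ray undergoes a half-wave phase shift.
At the lower boundary (n = 1.35 to n = 1.0) the reflected ray undergoes no phase shift.
Exactly one π shift → a net half-wave offset.
With one net inversion, constructive interference in reflection requires 2 n t = (m + ½) λ.
Minimum at m = 0: t = λ / (4 n) = 418 / (4 × 1.35) = 77.4 nm.

0.0774 μm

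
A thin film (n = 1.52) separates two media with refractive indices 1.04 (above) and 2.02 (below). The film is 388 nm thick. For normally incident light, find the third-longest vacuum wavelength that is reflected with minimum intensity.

At the upper boundary (n = 1.04 to n = 1.52) the reflected ray undergoes a half-wave phase shift.
Ray reflecting at the bottom interface goes from n = 1.52 toward n = 2.02: a half-wave phase shift.
Zero or two π shifts → no net half-wave offset.
So the condition for destructive reflection is 2 n t = (m + ½) λ.
λ = 2 n t / (m + ½). The third-longest wavelength is m = 2: λ = 2 × 1.52 × 388 / 2.50 = 472 nm.

472 nm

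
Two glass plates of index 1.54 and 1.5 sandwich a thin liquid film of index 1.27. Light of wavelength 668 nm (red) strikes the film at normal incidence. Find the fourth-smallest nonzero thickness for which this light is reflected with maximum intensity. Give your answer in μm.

Ray reflecting at the top interface goes from n = 1.54 toward n = 1.27: no phase shift.
Bottom surface (1.27 → 1.5): reflection off a higher-index medium gives a half-wave phase shift.
Exactly one π shift → a net half-wave offset.
So the condition for constructive reflection is 2 n t = (m + ½) λ.
The fourth-smallest nonzero thickness corresponds to m = 3: t = (m + ½) λ / (2 n) = 3.50 × 668 / (2 × 1.27) = 920 nm.

0.920 μm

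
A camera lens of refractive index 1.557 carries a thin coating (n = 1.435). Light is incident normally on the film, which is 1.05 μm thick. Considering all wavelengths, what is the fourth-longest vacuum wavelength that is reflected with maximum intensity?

753 nm

Ray reflecting at the top interface goes from n = 1.0 toward n = 1.435: a half-wave phase shift.
Ray reflecting at the bottom interface goes from n = 1.435 toward n = 1.557: a half-wave phase shift.
Zero or two π shifts → no net half-wave offset.
So the condition for constructive reflection is 2 n t = m λ.
λ = 2 n t / m. The fourth-longest wavelength is m = 4: λ = 2 × 1.435 × 1050 / 4.00 = 753 nm.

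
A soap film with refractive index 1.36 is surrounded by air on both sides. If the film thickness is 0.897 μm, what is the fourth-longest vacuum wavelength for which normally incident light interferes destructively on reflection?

At the upper boundary (n = 1.0 to n = 1.36) the reflected ray undergoes a half-wave phase shift.
Ray reflecting at the bottom interface goes from n = 1.36 toward n = 1.0: no phase shift.
The two reflections differ by half a wavelength.
So the condition for destructive reflection is 2 n t = m λ.
λ = 2 n t / m. The fourth-longest wavelength is m = 4: λ = 2 × 1.36 × 897 / 4.00 = 610 nm.

610 nm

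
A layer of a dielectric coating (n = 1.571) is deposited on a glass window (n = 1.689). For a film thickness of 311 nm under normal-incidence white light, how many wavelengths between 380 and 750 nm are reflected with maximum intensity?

Ray reflecting at the top interface goes from n = 1.0 toward n = 1.571: a half-wave phase shift.
At the lower boundary (n = 1.571 to n = 1.689) the reflected ray undergoes a half-wave phase shift.
The two reflections carry the same phase change, so no net offset.
For bright reflection here: 2 n t = m λ.
λ = 2 n t / m = 977 / m nm.
m=1: 977 nm (IR); m=2: 489 nm (visible); m=3: 326 nm (UV).

1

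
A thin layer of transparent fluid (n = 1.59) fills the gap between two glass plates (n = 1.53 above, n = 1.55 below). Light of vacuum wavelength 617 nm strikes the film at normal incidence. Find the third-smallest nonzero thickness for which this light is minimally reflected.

Ray reflecting at the top interface goes from n = 1.53 toward n = 1.59: a half-wave phase shift.
Ray reflecting at the bottom interface goes from n = 1.59 toward n = 1.55: no phase shift.
Net: one phase inversion between the two reflected rays.
For weak reflection here: 2 n t = m λ.
The third-smallest nonzero thickness corresponds to m = 3: t = m λ / (2 n) = 3.00 × 617 / (2 × 1.59) = 582 nm.

582 nm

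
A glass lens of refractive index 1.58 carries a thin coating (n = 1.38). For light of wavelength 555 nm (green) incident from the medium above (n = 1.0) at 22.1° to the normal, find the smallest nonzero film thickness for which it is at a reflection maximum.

At the upper boundary (n = 1.0 to n = 1.38) the reflected ray undergoes a half-wave phase shift.
Ray reflecting at the bottom interface goes from n = 1.38 toward n = 1.58: a half-wave phase shift.
Net: no relative phase inversion (both shifts match).
For bright reflection here: 2 n t cos θ_r = m λ.
Snell's law: 1.0 sin 22.1° = 1.38 sin θ_r → sin θ_r = 0.273, cos θ_r = 0.962.
Minimum nonzero at m = 1: t = λ / (2 n cos θ_r) = 555 / (2 × 1.38 × 0.962) = 209 nm.

209 nm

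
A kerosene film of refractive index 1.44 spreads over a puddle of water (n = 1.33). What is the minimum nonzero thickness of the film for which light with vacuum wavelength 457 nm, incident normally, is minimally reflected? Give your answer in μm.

0.159 μm

Top surface (1.0 → 1.44): reflection off a higher-index medium gives a half-wave phase shift.
Bottom surface (1.44 → 1.33): reflection off a lower-index medium gives no phase shift.
The two reflections differ by half a wavelength.
With one net inversion, destructive interference in reflection requires 2 n t = m λ.
Minimum nonzero at m = 1: t = λ / (2 n) = 457 / (2 × 1.44) = 159 nm.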